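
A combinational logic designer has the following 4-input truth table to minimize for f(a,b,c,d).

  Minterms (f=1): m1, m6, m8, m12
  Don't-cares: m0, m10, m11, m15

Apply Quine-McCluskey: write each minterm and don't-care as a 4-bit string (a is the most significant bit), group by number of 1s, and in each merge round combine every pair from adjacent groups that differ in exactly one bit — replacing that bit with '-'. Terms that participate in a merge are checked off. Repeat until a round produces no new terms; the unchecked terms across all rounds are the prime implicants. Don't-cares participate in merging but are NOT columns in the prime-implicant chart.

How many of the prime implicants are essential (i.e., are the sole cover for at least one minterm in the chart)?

3

[col 0] 0000*, 0001*, 0110, 1000*, 1010*, 1011*, 1100*, 1111*
[col 1] -000, 000-, 1-00, 1-11, 10-0, 101-
Prime implicants: -000, 000-, 0110, 1-00, 1-11, 10-0, 101-
PI chart (minterm → PIs covering it):
  1 | 000-  (sole → essential)
  6 | 0110  (sole → essential)
  8 | -000,1-00,10-0
  12 | 1-00  (sole → essential)
Essential prime implicants: 000-, 0110, 1-00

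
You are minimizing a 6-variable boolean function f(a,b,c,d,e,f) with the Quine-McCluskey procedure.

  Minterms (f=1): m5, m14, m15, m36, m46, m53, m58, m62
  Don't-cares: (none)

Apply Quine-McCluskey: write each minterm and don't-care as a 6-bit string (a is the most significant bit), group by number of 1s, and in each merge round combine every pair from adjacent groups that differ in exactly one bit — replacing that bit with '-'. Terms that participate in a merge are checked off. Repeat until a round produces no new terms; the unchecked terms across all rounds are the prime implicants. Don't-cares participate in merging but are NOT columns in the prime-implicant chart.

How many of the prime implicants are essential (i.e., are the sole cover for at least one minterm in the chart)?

5

size-2^0 implicants → 000101  001110(✓)  001111(✓)  100100  101110(✓)  110101  111010(✓)  111110(✓)
size-2^1 implicants → -01110  00111-  1-1110  111-10
Unchecked terms (primes): -01110, 000101, 00111-, 1-1110, 100100, 110101, 111-10
Minterm coverage:
  m5 ⊆ 000101 [E]
  m14 ⊆ -01110,00111-
  m15 ⊆ 00111- [E]
  m36 ⊆ 100100 [E]
  m46 ⊆ -01110,1-1110
  m53 ⊆ 110101 [E]
  m58 ⊆ 111-10 [E]
  m62 ⊆ 1-1110,111-10
E = {000101, 00111-, 100100, 110101, 111-10}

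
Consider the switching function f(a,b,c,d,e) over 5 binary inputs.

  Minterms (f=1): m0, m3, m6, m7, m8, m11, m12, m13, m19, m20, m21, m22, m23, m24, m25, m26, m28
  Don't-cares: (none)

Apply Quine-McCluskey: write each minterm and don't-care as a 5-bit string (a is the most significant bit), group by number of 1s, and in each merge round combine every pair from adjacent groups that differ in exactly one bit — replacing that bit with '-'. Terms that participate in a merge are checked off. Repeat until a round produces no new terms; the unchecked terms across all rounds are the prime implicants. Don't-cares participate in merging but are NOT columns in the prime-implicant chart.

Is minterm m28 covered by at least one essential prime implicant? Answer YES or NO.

NO

[col 0] 00000*, 00011*, 00110*, 00111*, 01000*, 01011*, 01100*, 01101*, 10011*, 10100*, 10101*, 10110*, 10111*, 11000*, 11001*, 11010*, 11100*
[col 1] -0011*, -0110*, -0111*, -1000*, -1100*, 0-000, 0-011, 00-11*, 0011-*, 01-00*, 0110-, 1-100, 10-11*, 101-0*, 101-1*, 1010-*, 1011-*, 11-00*, 110-0, 1100-
[col 2] -0-11, -011-, -1-00, 101--
Prime implicants: -0-11, -011-, -1-00, 0-000, 0-011, 0110-, 1-100, 101--, 110-0, 1100-
PI chart (minterm → PIs covering it):
  0 | 0-000  (sole → essential)
  3 | -0-11,0-011
  6 | -011-  (sole → essential)
  7 | -0-11,-011-
  8 | -1-00,0-000
  11 | 0-011  (sole → essential)
  12 | -1-00,0110-
  13 | 0110-  (sole → essential)
  19 | -0-11  (sole → essential)
  20 | 1-100,101--
  21 | 101--  (sole → essential)
  22 | -011-,101--
  23 | -0-11,-011-,101--
  24 | -1-00,110-0,1100-
  25 | 1100-  (sole → essential)
  26 | 110-0  (sole → essential)
  28 | -1-00,1-100
Essential prime implicants: -0-11, -011-, 0-000, 0-011, 0110-, 101--, 110-0, 1100-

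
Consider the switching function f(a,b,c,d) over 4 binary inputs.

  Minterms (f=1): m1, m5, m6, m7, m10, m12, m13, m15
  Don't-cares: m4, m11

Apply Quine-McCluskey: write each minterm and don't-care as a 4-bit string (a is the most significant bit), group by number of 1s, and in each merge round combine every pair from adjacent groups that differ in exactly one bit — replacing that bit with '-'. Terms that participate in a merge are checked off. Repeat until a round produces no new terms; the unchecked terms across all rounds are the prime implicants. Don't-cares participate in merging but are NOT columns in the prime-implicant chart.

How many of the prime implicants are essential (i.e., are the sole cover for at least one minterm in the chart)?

Round 0: 0001✓ 0100✓ 0101✓ 0110✓ 0111✓ 1010✓ 1011✓ 1100✓ 1101✓ 1111✓
Round 1: -100✓ -101✓ -111✓ 0-01 01-0✓ 01-1✓ 010-✓ 011-✓ 1-11 101- 11-1✓ 110-✓
Round 2: -1-1 -10- 01--
PIs = {-1-1, -10-, 0-01, 01--, 1-11, 101-}
Coverage chart:
  m1: 0-01 ←essential
  m5: -1-1,-10-,0-01,01--
  m6: 01-- ←essential
  m7: -1-1,01--
  m10: 101- ←essential
  m12: -10- ←essential
  m13: -1-1,-10-
  m15: -1-1,1-11
Essential: -10-, 0-01, 01--, 101-

4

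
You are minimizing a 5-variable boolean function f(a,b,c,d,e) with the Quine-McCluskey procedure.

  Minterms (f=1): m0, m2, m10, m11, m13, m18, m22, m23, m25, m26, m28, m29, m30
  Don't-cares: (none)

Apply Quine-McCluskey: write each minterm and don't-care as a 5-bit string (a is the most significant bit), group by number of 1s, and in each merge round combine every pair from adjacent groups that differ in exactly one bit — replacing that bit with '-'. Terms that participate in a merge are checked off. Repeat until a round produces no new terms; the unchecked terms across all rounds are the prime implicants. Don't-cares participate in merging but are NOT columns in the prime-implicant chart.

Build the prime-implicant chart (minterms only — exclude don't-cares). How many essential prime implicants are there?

5

size-2^0 implicants → 00000(✓)  00010(✓)  01010(✓)  01011(✓)  01101(✓)  10010(✓)  10110(✓)  10111(✓)  11001(✓)  11010(✓)  11100(✓)  11101(✓)  11110(✓)
size-2^1 implicants → -0010(✓)  -1010(✓)  -1101  0-010(✓)  000-0  0101-  1-010(✓)  1-110(✓)  10-10(✓)  1011-  11-01  11-10(✓)  111-0  1110-
size-2^2 implicants → --010  1--10
Unchecked terms (primes): --010, -1101, 000-0, 0101-, 1--10, 1011-, 11-01, 111-0, 1110-
Minterm coverage:
  m0 ⊆ 000-0 [E]
  m2 ⊆ --010,000-0
  m10 ⊆ --010,0101-
  m11 ⊆ 0101- [E]
  m13 ⊆ -1101 [E]
  m18 ⊆ --010,1--10
  m22 ⊆ 1--10,1011-
  m23 ⊆ 1011- [E]
  m25 ⊆ 11-01 [E]
  m26 ⊆ --010,1--10
  m28 ⊆ 111-0,1110-
  m29 ⊆ -1101,11-01,1110-
  m30 ⊆ 1--10,111-0
E = {-1101, 000-0, 0101-, 1011-, 11-01}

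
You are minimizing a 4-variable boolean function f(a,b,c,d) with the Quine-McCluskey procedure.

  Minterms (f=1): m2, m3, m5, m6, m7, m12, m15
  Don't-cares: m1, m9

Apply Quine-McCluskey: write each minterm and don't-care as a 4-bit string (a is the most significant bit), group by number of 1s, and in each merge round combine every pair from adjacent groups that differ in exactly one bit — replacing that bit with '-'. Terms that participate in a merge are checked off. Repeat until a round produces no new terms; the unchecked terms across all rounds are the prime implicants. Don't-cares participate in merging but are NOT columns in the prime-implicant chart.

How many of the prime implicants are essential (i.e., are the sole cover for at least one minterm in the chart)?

[col 0] 0001*, 0010*, 0011*, 0101*, 0110*, 0111*, 1001*, 1100, 1111*
[col 1] -001, -111, 0-01*, 0-10*, 0-11*, 00-1*, 001-*, 01-1*, 011-*
[col 2] 0--1, 0-1-
Prime implicants: -001, -111, 0--1, 0-1-, 1100
PI chart (minterm → PIs covering it):
  2 | 0-1-  (sole → essential)
  3 | 0--1,0-1-
  5 | 0--1  (sole → essential)
  6 | 0-1-  (sole → essential)
  7 | -111,0--1,0-1-
  12 | 1100  (sole → essential)
  15 | -111  (sole → essential)
Essential prime implicants: -111, 0--1, 0-1-, 1100

4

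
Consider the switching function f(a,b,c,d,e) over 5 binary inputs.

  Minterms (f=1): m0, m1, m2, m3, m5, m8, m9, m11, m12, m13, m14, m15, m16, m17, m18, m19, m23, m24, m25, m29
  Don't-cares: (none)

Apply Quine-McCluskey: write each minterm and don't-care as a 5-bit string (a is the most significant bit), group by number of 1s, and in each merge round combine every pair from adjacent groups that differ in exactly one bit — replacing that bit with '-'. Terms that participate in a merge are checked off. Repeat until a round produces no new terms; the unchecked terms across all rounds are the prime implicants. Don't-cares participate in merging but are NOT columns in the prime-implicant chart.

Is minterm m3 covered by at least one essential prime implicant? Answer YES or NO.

YES

[col 0] 00000*, 00001*, 00010*, 00011*, 00101*, 01000*, 01001*, 01011*, 01100*, 01101*, 01110*, 01111*, 10000*, 10001*, 10010*, 10011*, 10111*, 11000*, 11001*, 11101*
[col 1] -0000*, -0001*, -0010*, -0011*, -1000*, -1001*, -1101*, 0-000*, 0-001*, 0-011*, 0-101*, 00-01*, 000-0*, 000-1*, 0000-*, 0001-*, 01-00*, 01-01*, 01-11*, 010-1*, 0100-*, 011-0*, 011-1*, 0110-*, 0111-*, 1-000*, 1-001*, 10-11, 100-0*, 100-1*, 1000-*, 1001-*, 11-01*, 1100-*
[col 2] --000*, --001*, -00-0*, -00-1*, -000-*, -001-*, -1-01, -100-*, 0--01, 0-0-1, 0-00-*, 000--*, 01--1, 01-0-, 011--, 1-00-*, 100--*
[col 3] --00-, -00--
Prime implicants: --00-, -00--, -1-01, 0--01, 0-0-1, 01--1, 01-0-, 011--, 10-11
PI chart (minterm → PIs covering it):
  0 | --00-,-00--
  1 | --00-,-00--,0--01,0-0-1
  2 | -00--  (sole → essential)
  3 | -00--,0-0-1
  5 | 0--01  (sole → essential)
  8 | --00-,01-0-
  9 | --00-,-1-01,0--01,0-0-1,01--1,01-0-
  11 | 0-0-1,01--1
  12 | 01-0-,011--
  13 | -1-01,0--01,01--1,01-0-,011--
  14 | 011--  (sole → essential)
  15 | 01--1,011--
  16 | --00-,-00--
  17 | --00-,-00--
  18 | -00--  (sole → essential)
  19 | -00--,10-11
  23 | 10-11  (sole → essential)
  24 | --00-  (sole → essential)
  25 | --00-,-1-01
  29 | -1-01  (sole → essential)
Essential prime implicants: --00-, -00--, -1-01, 0--01, 011--, 10-11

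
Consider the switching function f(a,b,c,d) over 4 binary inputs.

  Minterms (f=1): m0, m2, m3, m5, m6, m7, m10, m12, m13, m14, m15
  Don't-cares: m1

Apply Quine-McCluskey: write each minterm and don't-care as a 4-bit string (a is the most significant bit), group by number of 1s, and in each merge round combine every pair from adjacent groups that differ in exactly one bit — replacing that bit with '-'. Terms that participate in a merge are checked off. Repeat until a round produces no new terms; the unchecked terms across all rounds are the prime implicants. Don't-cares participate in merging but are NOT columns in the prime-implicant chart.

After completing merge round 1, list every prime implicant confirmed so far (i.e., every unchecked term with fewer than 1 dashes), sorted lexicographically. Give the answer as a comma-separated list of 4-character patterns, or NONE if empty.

size-2^0 implicants → 0000(✓)  0001(✓)  0010(✓)  0011(✓)  0101(✓)  0110(✓)  0111(✓)  1010(✓)  1100(✓)  1101(✓)  1110(✓)  1111(✓)
size-2^1 implicants → -010(✓)  -101(✓)  -110(✓)  -111(✓)  0-01(✓)  0-10(✓)  0-11(✓)  00-0(✓)  00-1(✓)  000-(✓)  001-(✓)  01-1(✓)  011-(✓)  1-10(✓)  11-0(✓)  11-1(✓)  110-(✓)  111-(✓)
size-2^2 implicants → --10  -1-1  -11-  0--1  0-1-  00--  11--
Unchecked terms (primes): --10, -1-1, -11-, 0--1, 0-1-, 00--, 11--

NONE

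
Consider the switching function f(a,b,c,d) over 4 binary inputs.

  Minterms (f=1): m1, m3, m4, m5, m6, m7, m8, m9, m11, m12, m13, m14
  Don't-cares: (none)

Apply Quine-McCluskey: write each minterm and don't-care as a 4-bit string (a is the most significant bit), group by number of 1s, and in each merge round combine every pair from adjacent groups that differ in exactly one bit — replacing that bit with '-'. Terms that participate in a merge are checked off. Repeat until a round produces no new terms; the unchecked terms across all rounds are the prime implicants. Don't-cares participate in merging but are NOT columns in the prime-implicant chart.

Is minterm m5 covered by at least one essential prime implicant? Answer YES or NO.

NO

size-2^0 implicants → 0001(✓)  0011(✓)  0100(✓)  0101(✓)  0110(✓)  0111(✓)  1000(✓)  1001(✓)  1011(✓)  1100(✓)  1101(✓)  1110(✓)
size-2^1 implicants → -001(✓)  -011(✓)  -100(✓)  -101(✓)  -110(✓)  0-01(✓)  0-11(✓)  00-1(✓)  01-0(✓)  01-1(✓)  010-(✓)  011-(✓)  1-00(✓)  1-01(✓)  10-1(✓)  100-(✓)  11-0(✓)  110-(✓)
size-2^2 implicants → --01  -0-1  -1-0  -10-  0--1  01--  1-0-
Unchecked terms (primes): --01, -0-1, -1-0, -10-, 0--1, 01--, 1-0-
Minterm coverage:
  m1 ⊆ --01,-0-1,0--1
  m3 ⊆ -0-1,0--1
  m4 ⊆ -1-0,-10-,01--
  m5 ⊆ --01,-10-,0--1,01--
  m6 ⊆ -1-0,01--
  m7 ⊆ 0--1,01--
  m8 ⊆ 1-0- [E]
  m9 ⊆ --01,-0-1,1-0-
  m11 ⊆ -0-1 [E]
  m12 ⊆ -1-0,-10-,1-0-
  m13 ⊆ --01,-10-,1-0-
  m14 ⊆ -1-0 [E]
E = {-0-1, -1-0, 1-0-}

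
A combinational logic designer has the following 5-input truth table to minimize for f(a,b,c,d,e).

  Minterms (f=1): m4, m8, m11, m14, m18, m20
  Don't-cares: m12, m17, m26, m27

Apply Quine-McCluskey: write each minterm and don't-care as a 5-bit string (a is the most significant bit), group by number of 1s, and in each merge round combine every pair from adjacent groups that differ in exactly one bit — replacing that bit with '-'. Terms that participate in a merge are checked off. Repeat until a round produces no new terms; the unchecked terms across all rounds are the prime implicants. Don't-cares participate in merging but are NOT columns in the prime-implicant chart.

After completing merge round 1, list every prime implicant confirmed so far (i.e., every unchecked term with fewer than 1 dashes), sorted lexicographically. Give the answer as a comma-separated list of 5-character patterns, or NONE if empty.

Round 0: 00100✓ 01000✓ 01011✓ 01100✓ 01110✓ 10001 10010✓ 10100✓ 11010✓ 11011✓
Round 1: -0100 -1011 0-100 01-00 011-0 1-010 1101-
PIs = {-0100, -1011, 0-100, 01-00, 011-0, 1-010, 10001, 1101-}

10001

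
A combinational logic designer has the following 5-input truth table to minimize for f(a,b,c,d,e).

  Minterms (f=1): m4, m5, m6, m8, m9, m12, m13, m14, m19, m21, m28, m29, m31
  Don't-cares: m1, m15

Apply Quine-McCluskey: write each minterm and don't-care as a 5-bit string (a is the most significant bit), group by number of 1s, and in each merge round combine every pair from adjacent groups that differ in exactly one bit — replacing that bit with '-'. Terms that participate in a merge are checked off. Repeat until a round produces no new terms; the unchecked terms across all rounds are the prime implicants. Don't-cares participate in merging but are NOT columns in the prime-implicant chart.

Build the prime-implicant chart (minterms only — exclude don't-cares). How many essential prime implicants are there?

Round 0: 00001✓ 00100✓ 00101✓ 00110✓ 01000✓ 01001✓ 01100✓ 01101✓ 01110✓ 01111✓ 10011 10101✓ 11100✓ 11101✓ 11111✓
Round 1: -0101✓ -1100✓ -1101✓ -1111✓ 0-001✓ 0-100✓ 0-101✓ 0-110✓ 00-01✓ 001-0✓ 0010-✓ 01-00✓ 01-01✓ 0100-✓ 011-0✓ 011-1✓ 0110-✓ 0111-✓ 1-101✓ 111-1✓ 1110-✓
Round 2: --101 -11-1 -110- 0--01 0-1-0 0-10- 01-0- 011--
PIs = {--101, -11-1, -110-, 0--01, 0-1-0, 0-10-, 01-0-, 011--, 10011}
Coverage chart:
  m4: 0-1-0,0-10-
  m5: --101,0--01,0-10-
  m6: 0-1-0 ←essential
  m8: 01-0- ←essential
  m9: 0--01,01-0-
  m12: -110-,0-1-0,0-10-,01-0-,011--
  m13: --101,-11-1,-110-,0--01,0-10-,01-0-,011--
  m14: 0-1-0,011--
  m19: 10011 ←essential
  m21: --101 ←essential
  m28: -110- ←essential
  m29: --101,-11-1,-110-
  m31: -11-1 ←essential
Essential: --101, -11-1, -110-, 0-1-0, 01-0-, 10011

6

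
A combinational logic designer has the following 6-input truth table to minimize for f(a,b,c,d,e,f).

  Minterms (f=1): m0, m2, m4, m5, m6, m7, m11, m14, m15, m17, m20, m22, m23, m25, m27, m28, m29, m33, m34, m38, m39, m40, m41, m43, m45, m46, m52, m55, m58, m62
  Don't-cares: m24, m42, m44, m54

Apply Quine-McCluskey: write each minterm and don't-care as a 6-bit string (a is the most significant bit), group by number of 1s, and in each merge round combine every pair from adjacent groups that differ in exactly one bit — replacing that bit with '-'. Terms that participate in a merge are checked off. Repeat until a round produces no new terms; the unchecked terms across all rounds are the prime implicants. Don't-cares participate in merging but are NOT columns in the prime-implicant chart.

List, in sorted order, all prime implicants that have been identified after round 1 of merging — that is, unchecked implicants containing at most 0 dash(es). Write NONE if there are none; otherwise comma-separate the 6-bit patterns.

[col 0] 000000*, 000010*, 000100*, 000101*, 000110*, 000111*, 001011*, 001110*, 001111*, 010001*, 010100*, 010110*, 010111*, 011000*, 011001*, 011011*, 011100*, 011101*, 100001*, 100010*, 100110*, 100111*, 101000*, 101001*, 101010*, 101011*, 101100*, 101101*, 101110*, 110100*, 110110*, 110111*, 111010*, 111110*
[col 1] -00010*, -00110*, -00111*, -01011, -01110*, -10100*, -10110*, -10111*, 0-0100*, 0-0110*, 0-0111*, 0-1011, 00-110*, 00-111*, 000-00*, 000-10*, 0000-0*, 0001-0*, 0001-1*, 00010-*, 00011-*, 001-11, 00111-*, 01-001, 01-100, 0101-0*, 01011-*, 011-00*, 011-01*, 0110-1, 01100-*, 01110-*, 1-0110*, 1-0111*, 1-1010*, 1-1110*, 10-001, 10-010*, 10-110*, 100-10*, 10011-*, 101-00*, 101-01*, 101-10*, 1010-0*, 1010-1*, 10100-*, 10101-*, 1011-0*, 10110-*, 11-110*, 1101-0*, 11011-*, 111-10*
[col 2] --0110*, --0111*, -0-110, -00-10, -0011-*, -101-0, -1011-*, 0-01-0, 0-011-*, 00-11-, 000--0, 0001--, 011-0-, 1--110, 1-011-*, 1-1-10, 10--10, 101--0, 101-0-, 1010--
[col 3] --011-
Prime implicants: --011-, -0-110, -00-10, -01011, -101-0, 0-01-0, 0-1011, 00-11-, 000--0, 0001--, 001-11, 01-001, 01-100, 011-0-, 0110-1, 1--110, 1-1-10, 10--10, 10-001, 101--0, 101-0-, 1010--

NONE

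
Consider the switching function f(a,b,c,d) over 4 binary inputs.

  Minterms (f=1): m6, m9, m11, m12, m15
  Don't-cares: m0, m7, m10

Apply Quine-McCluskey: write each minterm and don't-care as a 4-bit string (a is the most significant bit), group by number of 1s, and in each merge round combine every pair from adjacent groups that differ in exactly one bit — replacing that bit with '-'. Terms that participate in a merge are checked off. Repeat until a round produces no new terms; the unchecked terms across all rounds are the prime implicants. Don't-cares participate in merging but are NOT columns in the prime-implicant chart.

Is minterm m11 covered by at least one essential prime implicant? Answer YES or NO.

Round 0: 0000 0110✓ 0111✓ 1001✓ 1010✓ 1011✓ 1100 1111✓
Round 1: -111 011- 1-11 10-1 101-
PIs = {-111, 0000, 011-, 1-11, 10-1, 101-, 1100}
Coverage chart:
  m6: 011- ←essential
  m9: 10-1 ←essential
  m11: 1-11,10-1,101-
  m12: 1100 ←essential
  m15: -111,1-11
Essential: 011-, 10-1, 1100

YES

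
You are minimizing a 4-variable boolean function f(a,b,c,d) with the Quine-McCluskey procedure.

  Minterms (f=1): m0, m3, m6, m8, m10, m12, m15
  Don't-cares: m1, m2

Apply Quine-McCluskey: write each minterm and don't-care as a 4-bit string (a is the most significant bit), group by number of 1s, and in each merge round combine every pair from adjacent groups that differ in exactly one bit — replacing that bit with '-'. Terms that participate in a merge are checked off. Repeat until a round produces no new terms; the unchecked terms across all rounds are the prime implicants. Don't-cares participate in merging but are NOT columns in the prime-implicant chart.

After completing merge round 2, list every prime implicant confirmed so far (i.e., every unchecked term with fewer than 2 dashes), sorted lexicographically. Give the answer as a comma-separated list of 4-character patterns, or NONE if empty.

[col 0] 0000*, 0001*, 0010*, 0011*, 0110*, 1000*, 1010*, 1100*, 1111
[col 1] -000*, -010*, 0-10, 00-0*, 00-1*, 000-*, 001-*, 1-00, 10-0*
[col 2] -0-0, 00--
Prime implicants: -0-0, 0-10, 00--, 1-00, 1111

0-10, 1-00, 1111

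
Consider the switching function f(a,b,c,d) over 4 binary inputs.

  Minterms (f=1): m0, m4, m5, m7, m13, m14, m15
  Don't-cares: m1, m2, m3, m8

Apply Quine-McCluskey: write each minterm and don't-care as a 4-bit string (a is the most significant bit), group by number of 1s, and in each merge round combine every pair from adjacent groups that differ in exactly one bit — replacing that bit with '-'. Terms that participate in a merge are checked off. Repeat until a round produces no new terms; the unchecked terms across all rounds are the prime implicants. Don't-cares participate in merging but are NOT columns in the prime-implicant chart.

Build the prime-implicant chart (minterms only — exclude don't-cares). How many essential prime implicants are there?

3

Round 0: 0000✓ 0001✓ 0010✓ 0011✓ 0100✓ 0101✓ 0111✓ 1000✓ 1101✓ 1110✓ 1111✓
Round 1: -000 -101✓ -111✓ 0-00✓ 0-01✓ 0-11✓ 00-0✓ 00-1✓ 000-✓ 001-✓ 01-1✓ 010-✓ 11-1✓ 111-
Round 2: -1-1 0--1 0-0- 00--
PIs = {-000, -1-1, 0--1, 0-0-, 00--, 111-}
Coverage chart:
  m0: -000,0-0-,00--
  m4: 0-0- ←essential
  m5: -1-1,0--1,0-0-
  m7: -1-1,0--1
  m13: -1-1 ←essential
  m14: 111- ←essential
  m15: -1-1,111-
Essential: -1-1, 0-0-, 111-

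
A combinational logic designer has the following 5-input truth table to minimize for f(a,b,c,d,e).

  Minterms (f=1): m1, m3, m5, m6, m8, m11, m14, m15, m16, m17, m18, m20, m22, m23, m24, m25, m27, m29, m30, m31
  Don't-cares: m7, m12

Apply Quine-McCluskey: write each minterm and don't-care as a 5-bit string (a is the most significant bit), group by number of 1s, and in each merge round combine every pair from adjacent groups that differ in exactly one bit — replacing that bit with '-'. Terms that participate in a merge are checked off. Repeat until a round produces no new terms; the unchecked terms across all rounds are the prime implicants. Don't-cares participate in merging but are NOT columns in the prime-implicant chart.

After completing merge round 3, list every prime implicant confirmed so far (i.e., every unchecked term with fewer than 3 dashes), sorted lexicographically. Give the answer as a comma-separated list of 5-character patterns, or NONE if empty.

[col 0] 00001*, 00011*, 00101*, 00110*, 00111*, 01000*, 01011*, 01100*, 01110*, 01111*, 10000*, 10001*, 10010*, 10100*, 10110*, 10111*, 11000*, 11001*, 11011*, 11101*, 11110*, 11111*
[col 1] -0001, -0110*, -0111*, -1000, -1011*, -1110*, -1111*, 0-011*, 0-110*, 0-111*, 00-01*, 00-11*, 000-1*, 001-1*, 0011-*, 01-00, 01-11*, 011-0, 0111-*, 1-000*, 1-001*, 1-110*, 1-111*, 10-00*, 10-10*, 100-0*, 1000-*, 101-0*, 1011-*, 11-01*, 11-11*, 110-1*, 1100-*, 111-1*, 1111-*
[col 2] --110*, --111*, -011-*, -1-11, -111-*, 0--11, 0-11-*, 00--1, 1-00-, 1-11-*, 10--0, 11--1
[col 3] --11-
Prime implicants: --11-, -0001, -1-11, -1000, 0--11, 00--1, 01-00, 011-0, 1-00-, 10--0, 11--1

-0001, -1-11, -1000, 0--11, 00--1, 01-00, 011-0, 1-00-, 10--0, 11--1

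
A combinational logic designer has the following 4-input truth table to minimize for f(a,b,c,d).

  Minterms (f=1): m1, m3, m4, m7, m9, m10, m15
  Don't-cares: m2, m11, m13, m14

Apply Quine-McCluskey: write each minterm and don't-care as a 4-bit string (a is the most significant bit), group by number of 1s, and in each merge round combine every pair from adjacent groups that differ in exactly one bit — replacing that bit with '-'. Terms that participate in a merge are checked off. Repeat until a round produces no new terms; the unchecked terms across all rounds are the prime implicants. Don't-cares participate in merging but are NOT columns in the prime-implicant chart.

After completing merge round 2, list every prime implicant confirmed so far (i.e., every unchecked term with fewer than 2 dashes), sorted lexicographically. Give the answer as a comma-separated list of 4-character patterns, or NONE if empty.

size-2^0 implicants → 0001(✓)  0010(✓)  0011(✓)  0100  0111(✓)  1001(✓)  1010(✓)  1011(✓)  1101(✓)  1110(✓)  1111(✓)
size-2^1 implicants → -001(✓)  -010(✓)  -011(✓)  -111(✓)  0-11(✓)  00-1(✓)  001-(✓)  1-01(✓)  1-10(✓)  1-11(✓)  10-1(✓)  101-(✓)  11-1(✓)  111-(✓)
size-2^2 implicants → --11  -0-1  -01-  1--1  1-1-
Unchecked terms (primes): --11, -0-1, -01-, 0100, 1--1, 1-1-

0100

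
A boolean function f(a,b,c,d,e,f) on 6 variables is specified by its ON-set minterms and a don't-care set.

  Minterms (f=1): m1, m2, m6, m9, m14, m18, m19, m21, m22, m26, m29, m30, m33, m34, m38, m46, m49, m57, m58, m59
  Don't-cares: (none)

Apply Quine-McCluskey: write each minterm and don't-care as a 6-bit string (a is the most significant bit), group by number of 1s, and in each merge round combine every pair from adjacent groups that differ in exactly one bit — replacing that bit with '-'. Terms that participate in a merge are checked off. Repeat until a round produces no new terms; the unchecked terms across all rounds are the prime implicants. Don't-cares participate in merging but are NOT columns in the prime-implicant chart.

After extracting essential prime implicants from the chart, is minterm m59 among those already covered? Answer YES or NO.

[col 0] 000001*, 000010*, 000110*, 001001*, 001110*, 010010*, 010011*, 010101*, 010110*, 011010*, 011101*, 011110*, 100001*, 100010*, 100110*, 101110*, 110001*, 111001*, 111010*, 111011*
[col 1] -00001, -00010*, -00110*, -01110*, -11010, 0-0010*, 0-0110*, 0-1110*, 00-001, 00-110*, 000-10*, 01-010*, 01-101, 01-110*, 010-10*, 01001-, 011-10*, 1-0001, 10-110*, 100-10*, 11-001, 1110-1, 11101-
[col 2] -0-110, -00-10, 0--110, 0-0-10, 01--10
Prime implicants: -0-110, -00-10, -00001, -11010, 0--110, 0-0-10, 00-001, 01--10, 01-101, 01001-, 1-0001, 11-001, 1110-1, 11101-
PI chart (minterm → PIs covering it):
  1 | -00001,00-001
  2 | -00-10,0-0-10
  6 | -0-110,-00-10,0--110,0-0-10
  9 | 00-001  (sole → essential)
  14 | -0-110,0--110
  18 | 0-0-10,01--10,01001-
  19 | 01001-  (sole → essential)
  21 | 01-101  (sole → essential)
  22 | 0--110,0-0-10,01--10
  26 | -11010,01--10
  29 | 01-101  (sole → essential)
  30 | 0--110,01--10
  33 | -00001,1-0001
  34 | -00-10  (sole → essential)
  38 | -0-110,-00-10
  46 | -0-110  (sole → essential)
  49 | 1-0001,11-001
  57 | 11-001,1110-1
  58 | -11010,11101-
  59 | 1110-1,11101-
Essential prime implicants: -0-110, -00-10, 00-001, 01-101, 01001-

NO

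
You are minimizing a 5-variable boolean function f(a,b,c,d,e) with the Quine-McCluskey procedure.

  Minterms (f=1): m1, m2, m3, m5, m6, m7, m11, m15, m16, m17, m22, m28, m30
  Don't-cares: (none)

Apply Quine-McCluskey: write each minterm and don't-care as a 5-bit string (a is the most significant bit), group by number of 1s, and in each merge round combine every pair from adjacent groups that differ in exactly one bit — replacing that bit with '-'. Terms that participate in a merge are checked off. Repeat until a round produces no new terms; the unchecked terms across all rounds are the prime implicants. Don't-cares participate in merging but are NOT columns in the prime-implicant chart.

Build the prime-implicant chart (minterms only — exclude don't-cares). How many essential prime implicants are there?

5

[col 0] 00001*, 00010*, 00011*, 00101*, 00110*, 00111*, 01011*, 01111*, 10000*, 10001*, 10110*, 11100*, 11110*
[col 1] -0001, -0110, 0-011*, 0-111*, 00-01*, 00-10*, 00-11*, 000-1*, 0001-*, 001-1*, 0011-*, 01-11*, 1-110, 1000-, 111-0
[col 2] 0--11, 00--1, 00-1-
Prime implicants: -0001, -0110, 0--11, 00--1, 00-1-, 1-110, 1000-, 111-0
PI chart (minterm → PIs covering it):
  1 | -0001,00--1
  2 | 00-1-  (sole → essential)
  3 | 0--11,00--1,00-1-
  5 | 00--1  (sole → essential)
  6 | -0110,00-1-
  7 | 0--11,00--1,00-1-
  11 | 0--11  (sole → essential)
  15 | 0--11  (sole → essential)
  16 | 1000-  (sole → essential)
  17 | -0001,1000-
  22 | -0110,1-110
  28 | 111-0  (sole → essential)
  30 | 1-110,111-0
Essential prime implicants: 0--11, 00--1, 00-1-, 1000-, 111-0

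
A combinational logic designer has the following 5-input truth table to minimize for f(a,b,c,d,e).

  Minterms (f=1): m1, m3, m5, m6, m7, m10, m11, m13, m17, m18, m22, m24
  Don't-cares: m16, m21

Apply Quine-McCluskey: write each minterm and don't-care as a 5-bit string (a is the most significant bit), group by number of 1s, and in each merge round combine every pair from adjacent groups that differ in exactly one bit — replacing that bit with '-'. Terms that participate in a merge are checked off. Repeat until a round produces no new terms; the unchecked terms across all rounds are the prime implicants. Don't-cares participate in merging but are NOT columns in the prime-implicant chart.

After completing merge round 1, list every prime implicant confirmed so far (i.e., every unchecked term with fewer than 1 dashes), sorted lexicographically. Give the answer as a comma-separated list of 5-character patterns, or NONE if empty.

NONE

[col 0] 00001*, 00011*, 00101*, 00110*, 00111*, 01010*, 01011*, 01101*, 10000*, 10001*, 10010*, 10101*, 10110*, 11000*
[col 1] -0001*, -0101*, -0110, 0-011, 0-101, 00-01*, 00-11*, 000-1*, 001-1*, 0011-, 0101-, 1-000, 10-01*, 10-10, 100-0, 1000-
[col 2] -0-01, 00--1
Prime implicants: -0-01, -0110, 0-011, 0-101, 00--1, 0011-, 0101-, 1-000, 10-10, 100-0, 1000-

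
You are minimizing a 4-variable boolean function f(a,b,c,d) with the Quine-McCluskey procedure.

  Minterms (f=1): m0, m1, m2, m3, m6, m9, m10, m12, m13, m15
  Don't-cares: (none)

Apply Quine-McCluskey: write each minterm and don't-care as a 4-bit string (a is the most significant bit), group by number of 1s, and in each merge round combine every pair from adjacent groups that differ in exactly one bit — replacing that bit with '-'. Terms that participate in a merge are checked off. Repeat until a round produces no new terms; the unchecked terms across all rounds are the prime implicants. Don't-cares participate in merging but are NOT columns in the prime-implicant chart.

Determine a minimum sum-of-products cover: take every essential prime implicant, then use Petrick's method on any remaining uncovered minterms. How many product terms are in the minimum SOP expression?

6

[col 0] 0000*, 0001*, 0010*, 0011*, 0110*, 1001*, 1010*, 1100*, 1101*, 1111*
[col 1] -001, -010, 0-10, 00-0*, 00-1*, 000-*, 001-*, 1-01, 11-1, 110-
[col 2] 00--
Prime implicants: -001, -010, 0-10, 00--, 1-01, 11-1, 110-
PI chart (minterm → PIs covering it):
  0 | 00--  (sole → essential)
  1 | -001,00--
  2 | -010,0-10,00--
  3 | 00--  (sole → essential)
  6 | 0-10  (sole → essential)
  9 | -001,1-01
  10 | -010  (sole → essential)
  12 | 110-  (sole → essential)
  13 | 1-01,11-1,110-
  15 | 11-1  (sole → essential)
Essential prime implicants: -010, 0-10, 00--, 11-1, 110-
Petrick residual → -001
Minimum SOP uses 6 PIs: b'c'd + b'cd' + a'cd' + a'b' + abd + abc'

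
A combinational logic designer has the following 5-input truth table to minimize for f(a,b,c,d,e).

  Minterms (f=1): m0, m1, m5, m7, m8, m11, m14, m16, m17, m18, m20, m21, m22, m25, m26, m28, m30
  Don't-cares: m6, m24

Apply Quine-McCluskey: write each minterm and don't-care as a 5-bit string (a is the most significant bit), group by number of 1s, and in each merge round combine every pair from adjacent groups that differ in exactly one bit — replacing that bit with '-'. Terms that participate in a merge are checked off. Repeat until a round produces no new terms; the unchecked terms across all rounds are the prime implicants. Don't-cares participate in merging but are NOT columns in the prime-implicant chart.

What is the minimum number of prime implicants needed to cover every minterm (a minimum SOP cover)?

7

[col 0] 00000*, 00001*, 00101*, 00110*, 00111*, 01000*, 01011, 01110*, 10000*, 10001*, 10010*, 10100*, 10101*, 10110*, 11000*, 11001*, 11010*, 11100*, 11110*
[col 1] -0000*, -0001*, -0101*, -0110*, -1000*, -1110*, 0-000*, 0-110*, 00-01*, 0000-*, 001-1, 0011-, 1-000*, 1-001*, 1-010*, 1-100*, 1-110*, 10-00*, 10-01*, 10-10*, 100-0*, 1000-*, 101-0*, 1010-*, 11-00*, 11-10*, 110-0*, 1100-*, 111-0*
[col 2] --000, --110, -0-01, -000-, 1--00*, 1--10*, 1-0-0*, 1-00-, 1-1-0*, 10--0*, 10-0-, 11--0*
[col 3] 1---0
Prime implicants: --000, --110, -0-01, -000-, 001-1, 0011-, 01011, 1---0, 1-00-, 10-0-
PI chart (minterm → PIs covering it):
  0 | --000,-000-
  1 | -0-01,-000-
  5 | -0-01,001-1
  7 | 001-1,0011-
  8 | --000  (sole → essential)
  11 | 01011  (sole → essential)
  14 | --110  (sole → essential)
  16 | --000,-000-,1---0,1-00-,10-0-
  17 | -0-01,-000-,1-00-,10-0-
  18 | 1---0  (sole → essential)
  20 | 1---0,10-0-
  21 | -0-01,10-0-
  22 | --110,1---0
  25 | 1-00-  (sole → essential)
  26 | 1---0  (sole → essential)
  28 | 1---0  (sole → essential)
  30 | --110,1---0
Essential prime implicants: --000, --110, 01011, 1---0, 1-00-
Petrick residual → -0-01, 001-1
Minimum SOP uses 7 PIs: c'd'e' + cde' + b'd'e + a'b'ce + a'bc'de + ae' + ac'd'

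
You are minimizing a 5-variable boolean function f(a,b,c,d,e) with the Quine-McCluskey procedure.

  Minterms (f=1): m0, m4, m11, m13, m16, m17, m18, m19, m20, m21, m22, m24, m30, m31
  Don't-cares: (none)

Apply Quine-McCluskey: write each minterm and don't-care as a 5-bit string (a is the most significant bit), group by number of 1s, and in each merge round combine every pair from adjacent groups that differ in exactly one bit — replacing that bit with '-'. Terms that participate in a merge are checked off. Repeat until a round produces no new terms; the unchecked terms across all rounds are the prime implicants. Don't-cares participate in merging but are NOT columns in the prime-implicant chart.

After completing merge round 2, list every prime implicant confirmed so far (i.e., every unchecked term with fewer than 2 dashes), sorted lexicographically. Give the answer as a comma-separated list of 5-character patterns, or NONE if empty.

01011, 01101, 1-000, 1-110, 1111-

size-2^0 implicants → 00000(✓)  00100(✓)  01011  01101  10000(✓)  10001(✓)  10010(✓)  10011(✓)  10100(✓)  10101(✓)  10110(✓)  11000(✓)  11110(✓)  11111(✓)
size-2^1 implicants → -0000(✓)  -0100(✓)  00-00(✓)  1-000  1-110  10-00(✓)  10-01(✓)  10-10(✓)  100-0(✓)  100-1(✓)  1000-(✓)  1001-(✓)  101-0(✓)  1010-(✓)  1111-
size-2^2 implicants → -0-00  10--0  10-0-  100--
Unchecked terms (primes): -0-00, 01011, 01101, 1-000, 1-110, 10--0, 10-0-, 100--, 1111-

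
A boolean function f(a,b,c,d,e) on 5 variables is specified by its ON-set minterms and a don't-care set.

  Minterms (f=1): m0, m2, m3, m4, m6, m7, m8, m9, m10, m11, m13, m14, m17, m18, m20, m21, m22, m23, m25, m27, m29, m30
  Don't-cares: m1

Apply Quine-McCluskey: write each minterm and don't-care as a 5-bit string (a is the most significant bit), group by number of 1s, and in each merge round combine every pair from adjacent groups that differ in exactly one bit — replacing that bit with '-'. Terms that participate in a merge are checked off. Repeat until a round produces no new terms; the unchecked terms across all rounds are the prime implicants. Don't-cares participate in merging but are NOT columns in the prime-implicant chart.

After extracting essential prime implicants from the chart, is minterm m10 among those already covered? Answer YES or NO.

YES

[col 0] 00000*, 00001*, 00010*, 00011*, 00100*, 00110*, 00111*, 01000*, 01001*, 01010*, 01011*, 01101*, 01110*, 10001*, 10010*, 10100*, 10101*, 10110*, 10111*, 11001*, 11011*, 11101*, 11110*
[col 1] -0001*, -0010*, -0100*, -0110*, -0111*, -1001*, -1011*, -1101*, -1110*, 0-000*, 0-001*, 0-010*, 0-011*, 0-110*, 00-00*, 00-10*, 00-11*, 000-0*, 000-1*, 0000-*, 0001-*, 001-0*, 0011-*, 01-01*, 01-10*, 010-0*, 010-1*, 0100-*, 0101-*, 1-001*, 1-101*, 1-110*, 10-01*, 10-10*, 101-0*, 101-1*, 1010-*, 1011-*, 11-01*, 110-1*
[col 2] --001, --110, -0-10, -01-0, -011-, -1-01, -10-1, 0--10, 0-0-0*, 0-0-1*, 0-00-*, 0-01-*, 00--0, 00-1-, 000--*, 010--*, 1--01, 101--
[col 3] 0-0--
Prime implicants: --001, --110, -0-10, -01-0, -011-, -1-01, -10-1, 0--10, 0-0--, 00--0, 00-1-, 1--01, 101--
PI chart (minterm → PIs covering it):
  0 | 0-0--,00--0
  2 | -0-10,0--10,0-0--,00--0,00-1-
  3 | 0-0--,00-1-
  4 | -01-0,00--0
  6 | --110,-0-10,-01-0,-011-,0--10,00--0,00-1-
  7 | -011-,00-1-
  8 | 0-0--  (sole → essential)
  9 | --001,-1-01,-10-1,0-0--
  10 | 0--10,0-0--
  11 | -10-1,0-0--
  13 | -1-01  (sole → essential)
  14 | --110,0--10
  17 | --001,1--01
  18 | -0-10  (sole → essential)
  20 | -01-0,101--
  21 | 1--01,101--
  22 | --110,-0-10,-01-0,-011-,101--
  23 | -011-,101--
  25 | --001,-1-01,-10-1,1--01
  27 | -10-1  (sole → essential)
  29 | -1-01,1--01
  30 | --110  (sole → essential)
Essential prime implicants: --110, -0-10, -1-01, -10-1, 0-0--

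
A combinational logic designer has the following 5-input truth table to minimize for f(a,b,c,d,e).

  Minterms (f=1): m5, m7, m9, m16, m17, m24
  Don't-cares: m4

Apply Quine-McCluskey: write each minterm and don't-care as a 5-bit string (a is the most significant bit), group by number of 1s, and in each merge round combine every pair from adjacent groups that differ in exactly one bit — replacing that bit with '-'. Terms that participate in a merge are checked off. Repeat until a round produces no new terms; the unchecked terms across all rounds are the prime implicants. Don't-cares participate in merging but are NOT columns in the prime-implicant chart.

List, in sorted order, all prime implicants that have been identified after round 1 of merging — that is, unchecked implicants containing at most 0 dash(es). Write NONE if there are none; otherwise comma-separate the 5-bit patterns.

size-2^0 implicants → 00100(✓)  00101(✓)  00111(✓)  01001  10000(✓)  10001(✓)  11000(✓)
size-2^1 implicants → 001-1  0010-  1-000  1000-
Unchecked terms (primes): 001-1, 0010-, 01001, 1-000, 1000-

01001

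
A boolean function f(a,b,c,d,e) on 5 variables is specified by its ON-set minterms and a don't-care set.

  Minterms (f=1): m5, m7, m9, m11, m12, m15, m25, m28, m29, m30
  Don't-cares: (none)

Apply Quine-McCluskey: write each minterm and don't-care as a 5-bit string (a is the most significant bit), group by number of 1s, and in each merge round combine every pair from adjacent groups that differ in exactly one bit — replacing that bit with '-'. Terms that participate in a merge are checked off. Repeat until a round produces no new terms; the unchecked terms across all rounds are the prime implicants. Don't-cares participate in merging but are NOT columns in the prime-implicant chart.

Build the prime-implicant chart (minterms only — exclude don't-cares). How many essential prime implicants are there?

3

[col 0] 00101*, 00111*, 01001*, 01011*, 01100*, 01111*, 11001*, 11100*, 11101*, 11110*
[col 1] -1001, -1100, 0-111, 001-1, 01-11, 010-1, 11-01, 111-0, 1110-
Prime implicants: -1001, -1100, 0-111, 001-1, 01-11, 010-1, 11-01, 111-0, 1110-
PI chart (minterm → PIs covering it):
  5 | 001-1  (sole → essential)
  7 | 0-111,001-1
  9 | -1001,010-1
  11 | 01-11,010-1
  12 | -1100  (sole → essential)
  15 | 0-111,01-11
  25 | -1001,11-01
  28 | -1100,111-0,1110-
  29 | 11-01,1110-
  30 | 111-0  (sole → essential)
Essential prime implicants: -1100, 001-1, 111-0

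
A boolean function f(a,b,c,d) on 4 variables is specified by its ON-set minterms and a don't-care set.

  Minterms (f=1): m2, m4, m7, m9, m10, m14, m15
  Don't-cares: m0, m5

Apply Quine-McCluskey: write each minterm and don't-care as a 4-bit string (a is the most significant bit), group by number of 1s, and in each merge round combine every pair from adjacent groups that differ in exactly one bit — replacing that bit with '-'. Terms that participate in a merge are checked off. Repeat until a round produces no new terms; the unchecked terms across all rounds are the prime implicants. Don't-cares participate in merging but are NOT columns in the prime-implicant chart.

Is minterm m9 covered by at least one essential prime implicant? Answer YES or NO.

YES

[col 0] 0000*, 0010*, 0100*, 0101*, 0111*, 1001, 1010*, 1110*, 1111*
[col 1] -010, -111, 0-00, 00-0, 01-1, 010-, 1-10, 111-
Prime implicants: -010, -111, 0-00, 00-0, 01-1, 010-, 1-10, 1001, 111-
PI chart (minterm → PIs covering it):
  2 | -010,00-0
  4 | 0-00,010-
  7 | -111,01-1
  9 | 1001  (sole → essential)
  10 | -010,1-10
  14 | 1-10,111-
  15 | -111,111-
Essential prime implicants: 1001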